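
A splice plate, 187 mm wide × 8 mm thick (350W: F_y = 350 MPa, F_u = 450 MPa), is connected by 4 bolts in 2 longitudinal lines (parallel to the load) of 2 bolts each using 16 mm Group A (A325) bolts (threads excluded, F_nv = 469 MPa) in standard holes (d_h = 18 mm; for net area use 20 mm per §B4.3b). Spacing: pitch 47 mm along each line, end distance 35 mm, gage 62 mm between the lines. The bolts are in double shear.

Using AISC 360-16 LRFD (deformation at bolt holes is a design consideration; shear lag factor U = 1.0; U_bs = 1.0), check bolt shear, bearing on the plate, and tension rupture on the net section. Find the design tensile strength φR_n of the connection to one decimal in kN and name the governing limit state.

Bolt shear: A_b = π(16)²/4 = 201.06 mm². φR_n = 0.75 × 469 × 201.06 × 4 × 2 = 565.8 kN.
Bearing (8 mm plate, F_u = 450 MPa): end bolts L_c = 35 − 18/2 = 26, R_n = min(1.2×26×8×450, 2.4×16×8×450) = 112.32 kN/bolt; interior L_c = 47 − 18 = 29, R_n = 125.28 kN/bolt. φR_n = 0.75 × (2×112.32 + 2×125.28) = 356.4 kN.
Tension rupture (net): A_n = (187 − 2×20)×8 = 1176 mm² (U = 1.0, A_e = A_n). φR_n = 0.75 × 450 × 1176 = 396.9 kN.
Governing: min(565.8, 356.4, 396.9) = 356.4 kN → bearing.

356.4 kN (bearing governs)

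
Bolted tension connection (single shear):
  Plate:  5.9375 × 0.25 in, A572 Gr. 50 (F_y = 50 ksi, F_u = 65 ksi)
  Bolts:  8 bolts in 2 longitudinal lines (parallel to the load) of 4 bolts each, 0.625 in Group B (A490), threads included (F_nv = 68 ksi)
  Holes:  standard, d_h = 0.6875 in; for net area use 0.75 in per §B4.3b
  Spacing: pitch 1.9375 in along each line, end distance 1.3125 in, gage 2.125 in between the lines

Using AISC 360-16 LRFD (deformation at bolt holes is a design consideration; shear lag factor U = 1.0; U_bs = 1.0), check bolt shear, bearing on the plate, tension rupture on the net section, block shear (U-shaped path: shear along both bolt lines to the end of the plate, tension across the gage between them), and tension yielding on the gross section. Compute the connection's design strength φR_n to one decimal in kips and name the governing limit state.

Bolt shear: A_b = π(0.625)²/4 = 0.3068 in². φR_n = 0.75 × 68 × 0.3068 × 8 × 1 = 125.2 kips.
Bearing (0.25 in plate, F_u = 65 ksi): end bolts L_c = 1.3125 − 0.6875/2 = 0.96875, R_n = min(1.2×0.96875×0.25×65, 2.4×0.625×0.25×65) = 18.891 kips/bolt; interior L_c = 1.9375 − 0.6875 = 1.25, R_n = 24.375 kips/bolt. φR_n = 0.75 × (2×18.891 + 6×24.375) = 138.0 kips.
Tension rupture (net): A_n = (5.9375 − 2×0.75)×0.25 = 1.1094 in² (U = 1.0, A_e = A_n). φR_n = 0.75 × 65 × 1.1094 = 54.1 kips.
Block shear: shear path 2×[1.3125+3×1.9375] = 2×7.125 in, A_gv = 3.5625, A_nv = 2×(7.125 − 3.5×0.75)×0.25 = 2.25 in²; tension across gage: (2.125 − 1×0.75)×0.25 = 0.34375 in². R_n = min(0.6×65×2.25, 0.6×50×3.5625) + 1.0×65×0.34375 = min(87.75, 106.88) + 22.344 = 110.09 kips. φR_n = 0.75 × 110.09 = 82.6 kips.
Tension yield (gross): A_g = 5.9375×0.25 = 1.4844 in². φR_n = 0.90 × 50 × 1.4844 = 66.8 kips.
Governing: min(125.2, 138.0, 54.1, 82.6, 66.8) = 54.1 kips → net-section rupture.

54.1 kips (net-section rupture governs)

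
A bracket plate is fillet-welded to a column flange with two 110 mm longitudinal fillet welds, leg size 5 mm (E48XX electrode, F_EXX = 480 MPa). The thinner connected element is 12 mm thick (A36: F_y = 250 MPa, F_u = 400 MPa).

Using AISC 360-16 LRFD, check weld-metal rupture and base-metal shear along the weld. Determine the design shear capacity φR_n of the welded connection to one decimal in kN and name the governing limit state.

168.0 kN (weld metal governs)

Weld metal: throat = 0.707×5 = 3.535 mm, L = 2×110 = 220 mm. φR_n = 0.75 × 0.6 × 480 × 3.535 × 220 = 168.0 kN.
Base metal shear (12 mm plate): yield φR_n = 1.0×0.6×250×12×220 = 396.0 kN; rupture φR_n = 0.75×0.6×400×12×220 = 475.2 kN; take 396.0 kN (yield).
Governing: min(168.0, 396.0) = 168.0 kN → weld metal.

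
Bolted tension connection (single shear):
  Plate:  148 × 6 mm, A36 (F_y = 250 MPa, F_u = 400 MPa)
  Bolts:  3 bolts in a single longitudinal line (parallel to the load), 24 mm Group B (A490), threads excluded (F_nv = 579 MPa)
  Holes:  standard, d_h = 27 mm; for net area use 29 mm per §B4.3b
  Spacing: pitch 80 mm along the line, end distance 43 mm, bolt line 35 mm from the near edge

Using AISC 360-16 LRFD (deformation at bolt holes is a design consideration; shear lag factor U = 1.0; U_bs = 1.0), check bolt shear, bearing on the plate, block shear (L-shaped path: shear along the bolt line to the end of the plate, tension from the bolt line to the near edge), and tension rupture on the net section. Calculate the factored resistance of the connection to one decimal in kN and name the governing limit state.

Bolt shear: A_b = π(24)²/4 = 452.39 mm². φR_n = 0.75 × 579 × 452.39 × 3 × 1 = 589.4 kN.
Bearing (6 mm plate, F_u = 400 MPa): end bolts L_c = 43 − 27/2 = 29.5, R_n = min(1.2×29.5×6×400, 2.4×24×6×400) = 84.96 kN/bolt; interior L_c = 80 − 27 = 53, R_n = 138.24 kN/bolt. φR_n = 0.75 × (1×84.96 + 2×138.24) = 271.1 kN.
Block shear: shear path 1×[43+2×80] = 1×203 mm, A_gv = 1218, A_nv = 1×(203 − 2.5×29)×6 = 783 mm²; tension to near edge: (35 − 0.5×29)×6 = 123 mm². R_n = min(0.6×400×783, 0.6×250×1218) + 1.0×400×123 = min(187.92, 182.7) + 49.2 = 231.9 kN. φR_n = 0.75 × 231.9 = 173.9 kN.
Tension rupture (net): A_n = (148 − 1×29)×6 = 714 mm² (U = 1.0, A_e = A_n). φR_n = 0.75 × 400 × 714 = 214.2 kN.
Governing: min(589.4, 271.1, 173.9, 214.2) = 173.9 kN → block shear.

173.9 kN (block shear governs)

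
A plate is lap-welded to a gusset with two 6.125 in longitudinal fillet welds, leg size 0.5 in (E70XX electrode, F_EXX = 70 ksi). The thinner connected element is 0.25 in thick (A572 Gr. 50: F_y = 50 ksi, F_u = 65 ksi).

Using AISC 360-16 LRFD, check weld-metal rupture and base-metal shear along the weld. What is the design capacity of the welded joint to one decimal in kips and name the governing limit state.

89.6 kips (base-metal shear governs)

Weld metal: throat = 0.707×0.5 = 0.3535 in, L = 2×6.125 = 12.25 in. φR_n = 0.75 × 0.6 × 70 × 0.3535 × 12.25 = 136.4 kips.
Base metal shear (0.25 in plate): yield φR_n = 1.0×0.6×50×0.25×12.25 = 91.9 kips; rupture φR_n = 0.75×0.6×65×0.25×12.25 = 89.6 kips; take 89.6 kips (rupture).
Governing: min(136.4, 89.6) = 89.6 kips → base-metal shear.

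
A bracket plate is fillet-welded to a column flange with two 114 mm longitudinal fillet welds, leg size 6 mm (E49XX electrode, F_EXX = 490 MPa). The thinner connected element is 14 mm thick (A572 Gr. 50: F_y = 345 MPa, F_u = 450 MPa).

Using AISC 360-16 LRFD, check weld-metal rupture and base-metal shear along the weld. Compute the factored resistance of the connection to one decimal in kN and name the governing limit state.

Weld metal: throat = 0.707×6 = 4.242 mm, L = 2×114 = 228 mm. φR_n = 0.75 × 0.6 × 490 × 4.242 × 228 = 213.3 kN.
Base metal shear (14 mm plate): yield φR_n = 1.0×0.6×345×14×228 = 660.7 kN; rupture φR_n = 0.75×0.6×450×14×228 = 646.4 kN; take 646.4 kN (rupture).
Governing: min(213.3, 646.4) = 213.3 kN → weld metal.

213.3 kN (weld metal governs)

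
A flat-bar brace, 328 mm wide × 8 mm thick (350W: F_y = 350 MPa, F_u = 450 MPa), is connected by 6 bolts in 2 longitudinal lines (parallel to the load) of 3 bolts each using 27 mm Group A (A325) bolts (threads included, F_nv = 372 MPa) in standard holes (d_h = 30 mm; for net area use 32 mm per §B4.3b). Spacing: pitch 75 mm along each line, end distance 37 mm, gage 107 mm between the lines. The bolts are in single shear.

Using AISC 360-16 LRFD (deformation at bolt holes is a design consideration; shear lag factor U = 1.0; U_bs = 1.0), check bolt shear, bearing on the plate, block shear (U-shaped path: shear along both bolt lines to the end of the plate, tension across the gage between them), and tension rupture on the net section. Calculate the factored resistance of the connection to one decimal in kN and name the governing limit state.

549.2 kN (block shear governs)

Bolt shear: A_b = π(27)²/4 = 572.56 mm². φR_n = 0.75 × 372 × 572.56 × 6 × 1 = 958.5 kN.
Bearing (8 mm plate, F_u = 450 MPa): end bolts L_c = 37 − 30/2 = 22, R_n = min(1.2×22×8×450, 2.4×27×8×450) = 95.04 kN/bolt; interior L_c = 75 − 30 = 45, R_n = 194.4 kN/bolt. φR_n = 0.75 × (2×95.04 + 4×194.4) = 725.8 kN.
Block shear: shear path 2×[37+2×75] = 2×187 mm, A_gv = 2992, A_nv = 2×(187 − 2.5×32)×8 = 1712 mm²; tension across gage: (107 − 1×32)×8 = 600 mm². R_n = min(0.6×450×1712, 0.6×350×2992) + 1.0×450×600 = min(462.24, 628.32) + 270 = 732.24 kN. φR_n = 0.75 × 732.24 = 549.2 kN.
Tension rupture (net): A_n = (328 − 2×32)×8 = 2112 mm² (U = 1.0, A_e = A_n). φR_n = 0.75 × 450 × 2112 = 712.8 kN.
Governing: min(958.5, 725.8, 549.2, 712.8) = 549.2 kN → block shear.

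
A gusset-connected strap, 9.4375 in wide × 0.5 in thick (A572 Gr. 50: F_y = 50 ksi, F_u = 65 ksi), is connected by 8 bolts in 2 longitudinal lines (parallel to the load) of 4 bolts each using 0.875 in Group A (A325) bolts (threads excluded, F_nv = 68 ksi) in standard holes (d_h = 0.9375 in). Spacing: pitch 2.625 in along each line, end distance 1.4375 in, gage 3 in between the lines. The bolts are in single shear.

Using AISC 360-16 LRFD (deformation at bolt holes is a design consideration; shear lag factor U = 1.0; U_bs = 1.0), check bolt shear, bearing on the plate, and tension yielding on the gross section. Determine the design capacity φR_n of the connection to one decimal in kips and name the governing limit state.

Bolt shear: A_b = π(0.875)²/4 = 0.60132 in². φR_n = 0.75 × 68 × 0.60132 × 8 × 1 = 245.3 kips.
Bearing (0.5 in plate, F_u = 65 ksi): end bolts L_c = 1.4375 − 0.9375/2 = 0.96875, R_n = min(1.2×0.96875×0.5×65, 2.4×0.875×0.5×65) = 37.781 kips/bolt; interior L_c = 2.625 − 0.9375 = 1.6875, R_n = 65.813 kips/bolt. φR_n = 0.75 × (2×37.781 + 6×65.813) = 352.8 kips.
Tension yield (gross): A_g = 9.4375×0.5 = 4.7188 in². φR_n = 0.90 × 50 × 4.7188 = 212.3 kips.
Governing: min(245.3, 352.8, 212.3) = 212.3 kips → gross-section yield.

212.3 kips (gross-section yield governs)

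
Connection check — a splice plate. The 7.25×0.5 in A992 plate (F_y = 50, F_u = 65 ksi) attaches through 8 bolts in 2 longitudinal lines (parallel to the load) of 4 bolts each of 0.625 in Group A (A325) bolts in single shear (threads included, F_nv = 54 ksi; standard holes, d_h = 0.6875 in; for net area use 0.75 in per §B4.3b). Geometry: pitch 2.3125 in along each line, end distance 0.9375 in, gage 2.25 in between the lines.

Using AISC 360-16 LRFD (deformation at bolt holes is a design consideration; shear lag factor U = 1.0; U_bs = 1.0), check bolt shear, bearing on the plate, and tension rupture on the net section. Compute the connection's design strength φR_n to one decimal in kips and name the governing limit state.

99.4 kips (bolt shear governs)

Bolt shear: A_b = π(0.625)²/4 = 0.3068 in². φR_n = 0.75 × 54 × 0.3068 × 8 × 1 = 99.4 kips.
Bearing (0.5 in plate, F_u = 65 ksi): end bolts L_c = 0.9375 − 0.6875/2 = 0.59375, R_n = min(1.2×0.59375×0.5×65, 2.4×0.625×0.5×65) = 23.156 kips/bolt; interior L_c = 2.3125 − 0.6875 = 1.625, R_n = 48.75 kips/bolt. φR_n = 0.75 × (2×23.156 + 6×48.75) = 254.1 kips.
Tension rupture (net): A_n = (7.25 − 2×0.75)×0.5 = 2.875 in² (U = 1.0, A_e = A_n). φR_n = 0.75 × 65 × 2.875 = 140.2 kips.
Governing: min(99.4, 254.1, 140.2) = 99.4 kips → bolt shear.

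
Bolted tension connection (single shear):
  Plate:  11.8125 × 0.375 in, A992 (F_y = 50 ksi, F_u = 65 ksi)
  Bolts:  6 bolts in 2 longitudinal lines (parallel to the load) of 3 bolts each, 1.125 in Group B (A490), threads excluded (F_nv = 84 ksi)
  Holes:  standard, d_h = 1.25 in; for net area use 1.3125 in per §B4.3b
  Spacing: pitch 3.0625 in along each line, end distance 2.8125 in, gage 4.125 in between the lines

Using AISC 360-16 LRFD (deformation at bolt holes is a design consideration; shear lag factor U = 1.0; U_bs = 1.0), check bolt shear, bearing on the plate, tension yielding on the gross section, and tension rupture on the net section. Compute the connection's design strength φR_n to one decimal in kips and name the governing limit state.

Bolt shear: A_b = π(1.125)²/4 = 0.99402 in². φR_n = 0.75 × 84 × 0.99402 × 6 × 1 = 375.7 kips.
Bearing (0.375 in plate, F_u = 65 ksi): end bolts L_c = 2.8125 − 1.25/2 = 2.1875, R_n = min(1.2×2.1875×0.375×65, 2.4×1.125×0.375×65) = 63.984 kips/bolt; interior L_c = 3.0625 − 1.25 = 1.8125, R_n = 53.016 kips/bolt. φR_n = 0.75 × (2×63.984 + 4×53.016) = 255.0 kips.
Tension yield (gross): A_g = 11.8125×0.375 = 4.4297 in². φR_n = 0.90 × 50 × 4.4297 = 199.3 kips.
Tension rupture (net): A_n = (11.8125 − 2×1.3125)×0.375 = 3.4453 in² (U = 1.0, A_e = A_n). φR_n = 0.75 × 65 × 3.4453 = 168.0 kips.
Governing: min(375.7, 255.0, 199.3, 168.0) = 168.0 kips → net-section rupture.

168.0 kips (net-section rupture governs)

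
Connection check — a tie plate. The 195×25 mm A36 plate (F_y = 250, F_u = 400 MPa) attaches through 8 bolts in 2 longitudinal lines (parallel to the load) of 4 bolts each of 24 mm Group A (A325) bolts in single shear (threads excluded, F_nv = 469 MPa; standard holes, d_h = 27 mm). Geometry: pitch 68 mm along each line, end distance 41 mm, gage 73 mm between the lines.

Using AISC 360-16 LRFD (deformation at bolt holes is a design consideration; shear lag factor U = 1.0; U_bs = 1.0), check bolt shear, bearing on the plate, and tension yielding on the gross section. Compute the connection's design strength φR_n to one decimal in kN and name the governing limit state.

1096.9 kN (gross-section yield governs)

Bolt shear: A_b = π(24)²/4 = 452.39 mm². φR_n = 0.75 × 469 × 452.39 × 8 × 1 = 1273.0 kN.
Bearing (25 mm plate, F_u = 400 MPa): end bolts L_c = 41 − 27/2 = 27.5, R_n = min(1.2×27.5×25×400, 2.4×24×25×400) = 330 kN/bolt; interior L_c = 68 − 27 = 41, R_n = 492 kN/bolt. φR_n = 0.75 × (2×330 + 6×492) = 2709.0 kN.
Tension yield (gross): A_g = 195×25 = 4875 mm². φR_n = 0.90 × 250 × 4875 = 1096.9 kN.
Governing: min(1273.0, 2709.0, 1096.9) = 1096.9 kN → gross-section yield.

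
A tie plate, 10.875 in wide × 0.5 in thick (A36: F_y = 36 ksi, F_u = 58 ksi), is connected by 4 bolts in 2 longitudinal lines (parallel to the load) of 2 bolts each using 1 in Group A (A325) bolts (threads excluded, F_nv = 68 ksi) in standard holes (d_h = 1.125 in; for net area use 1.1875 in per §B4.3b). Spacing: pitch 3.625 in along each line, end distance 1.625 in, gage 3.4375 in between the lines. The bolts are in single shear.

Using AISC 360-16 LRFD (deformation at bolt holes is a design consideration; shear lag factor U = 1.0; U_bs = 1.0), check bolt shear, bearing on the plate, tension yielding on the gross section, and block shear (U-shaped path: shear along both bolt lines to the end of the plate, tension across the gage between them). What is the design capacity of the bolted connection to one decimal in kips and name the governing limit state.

Bolt shear: A_b = π(1)²/4 = 0.7854 in². φR_n = 0.75 × 68 × 0.7854 × 4 × 1 = 160.2 kips.
Bearing (0.5 in plate, F_u = 58 ksi): end bolts L_c = 1.625 − 1.125/2 = 1.0625, R_n = min(1.2×1.0625×0.5×58, 2.4×1×0.5×58) = 36.975 kips/bolt; interior L_c = 3.625 − 1.125 = 2.5, R_n = 69.6 kips/bolt. φR_n = 0.75 × (2×36.975 + 2×69.6) = 159.9 kips.
Tension yield (gross): A_g = 10.875×0.5 = 5.4375 in². φR_n = 0.90 × 36 × 5.4375 = 176.2 kips.
Block shear: shear path 2×[1.625+1×3.625] = 2×5.25 in, A_gv = 5.25, A_nv = 2×(5.25 − 1.5×1.1875)×0.5 = 3.4688 in²; tension across gage: (3.4375 − 1×1.1875)×0.5 = 1.125 in². R_n = min(0.6×58×3.4688, 0.6×36×5.25) + 1.0×58×1.125 = min(120.71, 113.4) + 65.25 = 178.65 kips. φR_n = 0.75 × 178.65 = 134.0 kips.
Governing: min(160.2, 159.9, 176.2, 134.0) = 134.0 kips → block shear.

134.0 kips (block shear governs)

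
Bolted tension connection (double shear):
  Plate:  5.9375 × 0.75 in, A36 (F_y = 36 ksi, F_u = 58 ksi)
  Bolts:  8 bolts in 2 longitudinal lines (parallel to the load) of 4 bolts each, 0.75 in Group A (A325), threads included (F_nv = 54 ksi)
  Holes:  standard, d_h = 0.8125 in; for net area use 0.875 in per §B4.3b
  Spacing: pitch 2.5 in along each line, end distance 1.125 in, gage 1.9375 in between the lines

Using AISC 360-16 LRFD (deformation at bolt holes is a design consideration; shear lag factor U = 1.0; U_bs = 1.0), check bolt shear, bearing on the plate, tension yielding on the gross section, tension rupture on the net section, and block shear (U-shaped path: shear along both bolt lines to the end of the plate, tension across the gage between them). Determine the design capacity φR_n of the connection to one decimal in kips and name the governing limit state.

Bolt shear: A_b = π(0.75)²/4 = 0.44179 in². φR_n = 0.75 × 54 × 0.44179 × 8 × 2 = 286.3 kips.
Bearing (0.75 in plate, F_u = 58 ksi): end bolts L_c = 1.125 − 0.8125/2 = 0.71875, R_n = min(1.2×0.71875×0.75×58, 2.4×0.75×0.75×58) = 37.519 kips/bolt; interior L_c = 2.5 − 0.8125 = 1.6875, R_n = 78.3 kips/bolt. φR_n = 0.75 × (2×37.519 + 6×78.3) = 408.6 kips.
Tension yield (gross): A_g = 5.9375×0.75 = 4.4531 in². φR_n = 0.90 × 36 × 4.4531 = 144.3 kips.
Tension rupture (net): A_n = (5.9375 − 2×0.875)×0.75 = 3.1406 in² (U = 1.0, A_e = A_n). φR_n = 0.75 × 58 × 3.1406 = 136.6 kips.
Block shear: shear path 2×[1.125+3×2.5] = 2×8.625 in, A_gv = 12.938, A_nv = 2×(8.625 − 3.5×0.875)×0.75 = 8.3438 in²; tension across gage: (1.9375 − 1×0.875)×0.75 = 0.79688 in². R_n = min(0.6×58×8.3438, 0.6×36×12.938) + 1.0×58×0.79688 = min(290.36, 279.46) + 46.219 = 325.68 kips. φR_n = 0.75 × 325.68 = 244.3 kips.
Governing: min(286.3, 408.6, 144.3, 136.6, 244.3) = 136.6 kips → net-section rupture.

136.6 kips (net-section rupture governs)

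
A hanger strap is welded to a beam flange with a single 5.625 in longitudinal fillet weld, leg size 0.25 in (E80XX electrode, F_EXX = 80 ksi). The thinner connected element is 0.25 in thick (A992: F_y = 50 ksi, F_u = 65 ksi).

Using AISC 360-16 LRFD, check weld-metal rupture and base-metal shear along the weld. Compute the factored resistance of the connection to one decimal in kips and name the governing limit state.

Weld metal: throat = 0.707×0.25 = 0.17675 in, L = 5.625 in. φR_n = 0.75 × 0.6 × 80 × 0.17675 × 5.625 = 35.8 kips.
Base metal shear (0.25 in plate): yield φR_n = 1.0×0.6×50×0.25×5.625 = 42.2 kips; rupture φR_n = 0.75×0.6×65×0.25×5.625 = 41.1 kips; take 41.1 kips (rupture).
Governing: min(35.8, 41.1) = 35.8 kips → weld metal.

35.8 kips (weld metal governs)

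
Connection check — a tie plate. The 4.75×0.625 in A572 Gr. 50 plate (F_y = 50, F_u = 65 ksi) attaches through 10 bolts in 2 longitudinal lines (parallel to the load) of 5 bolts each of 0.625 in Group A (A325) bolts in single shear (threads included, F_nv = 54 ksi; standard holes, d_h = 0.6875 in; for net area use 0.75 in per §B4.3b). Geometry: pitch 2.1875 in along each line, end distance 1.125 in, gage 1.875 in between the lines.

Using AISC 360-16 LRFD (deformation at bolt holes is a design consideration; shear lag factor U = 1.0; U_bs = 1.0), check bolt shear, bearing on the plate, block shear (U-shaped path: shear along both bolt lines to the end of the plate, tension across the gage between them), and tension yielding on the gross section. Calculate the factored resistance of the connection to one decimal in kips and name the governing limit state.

124.3 kips (bolt shear governs)

Bolt shear: A_b = π(0.625)²/4 = 0.3068 in². φR_n = 0.75 × 54 × 0.3068 × 10 × 1 = 124.3 kips.
Bearing (0.625 in plate, F_u = 65 ksi): end bolts L_c = 1.125 − 0.6875/2 = 0.78125, R_n = min(1.2×0.78125×0.625×65, 2.4×0.625×0.625×65) = 38.086 kips/bolt; interior L_c = 2.1875 − 0.6875 = 1.5, R_n = 60.938 kips/bolt. φR_n = 0.75 × (2×38.086 + 8×60.938) = 422.8 kips.
Block shear: shear path 2×[1.125+4×2.1875] = 2×9.875 in, A_gv = 12.344, A_nv = 2×(9.875 − 4.5×0.75)×0.625 = 8.125 in²; tension across gage: (1.875 − 1×0.75)×0.625 = 0.70313 in². R_n = min(0.6×65×8.125, 0.6×50×12.344) + 1.0×65×0.70313 = min(316.88, 370.32) + 45.703 = 362.58 kips. φR_n = 0.75 × 362.58 = 271.9 kips.
Tension yield (gross): A_g = 4.75×0.625 = 2.9688 in². φR_n = 0.90 × 50 × 2.9688 = 133.6 kips.
Governing: min(124.3, 422.8, 271.9, 133.6) = 124.3 kips → bolt shear.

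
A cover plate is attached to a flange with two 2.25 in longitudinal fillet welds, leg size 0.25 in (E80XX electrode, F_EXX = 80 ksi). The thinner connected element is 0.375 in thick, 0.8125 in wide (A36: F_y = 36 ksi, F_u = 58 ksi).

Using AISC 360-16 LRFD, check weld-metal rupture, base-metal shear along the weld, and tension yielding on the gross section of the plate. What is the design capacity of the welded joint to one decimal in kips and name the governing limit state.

9.9 kips (gross-section yield governs)

Weld metal: throat = 0.707×0.25 = 0.17675 in, L = 2×2.25 = 4.5 in. φR_n = 0.75 × 0.6 × 80 × 0.17675 × 4.5 = 28.6 kips.
Base metal shear (0.375 in plate): yield φR_n = 1.0×0.6×36×0.375×4.5 = 36.5 kips; rupture φR_n = 0.75×0.6×58×0.375×4.5 = 44.0 kips; take 36.5 kips (yield).
Tension yield (gross): A_g = 0.8125×0.375 = 0.30469 in². φR_n = 0.90 × 36 × 0.30469 = 9.9 kips.
Governing: min(28.6, 36.5, 9.9) = 9.9 kips → gross-section yield.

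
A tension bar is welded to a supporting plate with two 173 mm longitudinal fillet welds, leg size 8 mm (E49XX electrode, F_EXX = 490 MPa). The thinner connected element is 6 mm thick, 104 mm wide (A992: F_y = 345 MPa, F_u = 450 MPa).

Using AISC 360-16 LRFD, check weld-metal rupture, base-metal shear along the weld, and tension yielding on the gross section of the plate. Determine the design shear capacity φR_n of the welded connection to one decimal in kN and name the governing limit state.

Weld metal: throat = 0.707×8 = 5.656 mm, L = 2×173 = 346 mm. φR_n = 0.75 × 0.6 × 490 × 5.656 × 346 = 431.5 kN.
Base metal shear (6 mm plate): yield φR_n = 1.0×0.6×345×6×346 = 429.7 kN; rupture φR_n = 0.75×0.6×450×6×346 = 420.4 kN; take 420.4 kN (rupture).
Tension yield (gross): A_g = 104×6 = 624 mm². φR_n = 0.90 × 345 × 624 = 193.8 kN.
Governing: min(431.5, 420.4, 193.8) = 193.8 kN → gross-section yield.

193.8 kN (gross-section yield governs)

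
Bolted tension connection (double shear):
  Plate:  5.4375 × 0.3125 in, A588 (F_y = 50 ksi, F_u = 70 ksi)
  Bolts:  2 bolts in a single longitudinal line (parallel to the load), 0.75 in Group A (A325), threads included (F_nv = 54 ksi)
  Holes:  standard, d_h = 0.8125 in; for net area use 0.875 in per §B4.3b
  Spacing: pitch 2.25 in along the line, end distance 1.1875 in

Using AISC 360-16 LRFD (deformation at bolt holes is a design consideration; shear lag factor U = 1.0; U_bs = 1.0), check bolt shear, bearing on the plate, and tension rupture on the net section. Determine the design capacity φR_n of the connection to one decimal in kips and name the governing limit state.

43.7 kips (bearing governs)

Bolt shear: A_b = π(0.75)²/4 = 0.44179 in². φR_n = 0.75 × 54 × 0.44179 × 2 × 2 = 71.6 kips.
Bearing (0.3125 in plate, F_u = 70 ksi): end bolts L_c = 1.1875 − 0.8125/2 = 0.78125, R_n = min(1.2×0.78125×0.3125×70, 2.4×0.75×0.3125×70) = 20.508 kips/bolt; interior L_c = 2.25 − 0.8125 = 1.4375, R_n = 37.734 kips/bolt. φR_n = 0.75 × (1×20.508 + 1×37.734) = 43.7 kips.
Tension rupture (net): A_n = (5.4375 − 1×0.875)×0.3125 = 1.4258 in² (U = 1.0, A_e = A_n). φR_n = 0.75 × 70 × 1.4258 = 74.9 kips.
Governing: min(71.6, 43.7, 74.9) = 43.7 kips → bearing.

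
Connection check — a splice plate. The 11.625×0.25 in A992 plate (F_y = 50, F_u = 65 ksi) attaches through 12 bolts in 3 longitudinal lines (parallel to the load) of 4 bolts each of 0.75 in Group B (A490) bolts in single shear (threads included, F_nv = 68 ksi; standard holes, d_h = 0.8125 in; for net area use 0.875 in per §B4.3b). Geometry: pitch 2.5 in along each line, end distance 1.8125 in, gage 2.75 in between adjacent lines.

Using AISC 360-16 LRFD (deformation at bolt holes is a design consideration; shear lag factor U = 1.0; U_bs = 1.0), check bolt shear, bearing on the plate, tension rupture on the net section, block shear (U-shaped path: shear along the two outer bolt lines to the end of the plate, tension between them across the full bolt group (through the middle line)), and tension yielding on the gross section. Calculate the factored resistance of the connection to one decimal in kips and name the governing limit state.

Bolt shear: A_b = π(0.75)²/4 = 0.44179 in². φR_n = 0.75 × 68 × 0.44179 × 12 × 1 = 270.4 kips.
Bearing (0.25 in plate, F_u = 65 ksi): end bolts L_c = 1.8125 − 0.8125/2 = 1.40625, R_n = min(1.2×1.40625×0.25×65, 2.4×0.75×0.25×65) = 27.422 kips/bolt; interior L_c = 2.5 − 0.8125 = 1.6875, R_n = 29.25 kips/bolt. φR_n = 0.75 × (3×27.422 + 9×29.25) = 259.1 kips.
Tension rupture (net): A_n = (11.625 − 3×0.875)×0.25 = 2.25 in² (U = 1.0, A_e = A_n). φR_n = 0.75 × 65 × 2.25 = 109.7 kips.
Block shear: shear path 2×[1.8125+3×2.5] = 2×9.3125 in, A_gv = 4.6563, A_nv = 2×(9.3125 − 3.5×0.875)×0.25 = 3.125 in²; tension across gage: (5.5 − 2×0.875)×0.25 = 0.9375 in². R_n = min(0.6×65×3.125, 0.6×50×4.6563) + 1.0×65×0.9375 = min(121.88, 139.69) + 60.938 = 182.82 kips. φR_n = 0.75 × 182.82 = 137.1 kips.
Tension yield (gross): A_g = 11.625×0.25 = 2.9063 in². φR_n = 0.90 × 50 × 2.9063 = 130.8 kips.
Governing: min(270.4, 259.1, 109.7, 137.1, 130.8) = 109.7 kips → net-section rupture.

109.7 kips (net-section rupture governs)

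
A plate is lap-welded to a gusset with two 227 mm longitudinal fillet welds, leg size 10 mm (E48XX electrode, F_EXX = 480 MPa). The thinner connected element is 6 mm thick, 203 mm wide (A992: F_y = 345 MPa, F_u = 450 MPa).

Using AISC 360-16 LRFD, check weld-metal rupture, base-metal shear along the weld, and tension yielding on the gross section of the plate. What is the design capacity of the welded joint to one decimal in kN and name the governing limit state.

Weld metal: throat = 0.707×10 = 7.07 mm, L = 2×227 = 454 mm. φR_n = 0.75 × 0.6 × 480 × 7.07 × 454 = 693.3 kN.
Base metal shear (6 mm plate): yield φR_n = 1.0×0.6×345×6×454 = 563.9 kN; rupture φR_n = 0.75×0.6×450×6×454 = 551.6 kN; take 551.6 kN (rupture).
Tension yield (gross): A_g = 203×6 = 1218 mm². φR_n = 0.90 × 345 × 1218 = 378.2 kN.
Governing: min(693.3, 551.6, 378.2) = 378.2 kN → gross-section yield.

378.2 kN (gross-section yield governs)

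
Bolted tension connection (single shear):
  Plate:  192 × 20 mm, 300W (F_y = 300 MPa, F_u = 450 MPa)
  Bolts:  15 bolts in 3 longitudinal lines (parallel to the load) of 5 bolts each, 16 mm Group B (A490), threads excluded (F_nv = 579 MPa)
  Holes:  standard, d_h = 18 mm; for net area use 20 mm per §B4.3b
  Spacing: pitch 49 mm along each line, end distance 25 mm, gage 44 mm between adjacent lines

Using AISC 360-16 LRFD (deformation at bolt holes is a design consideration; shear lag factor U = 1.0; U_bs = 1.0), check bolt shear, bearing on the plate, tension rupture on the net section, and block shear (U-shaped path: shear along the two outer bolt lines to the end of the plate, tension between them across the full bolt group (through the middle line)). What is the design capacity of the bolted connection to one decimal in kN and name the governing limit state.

891.0 kN (net-section rupture governs)

Bolt shear: A_b = π(16)²/4 = 201.06 mm². φR_n = 0.75 × 579 × 201.06 × 15 × 1 = 1309.7 kN.
Bearing (20 mm plate, F_u = 450 MPa): end bolts L_c = 25 − 18/2 = 16, R_n = min(1.2×16×20×450, 2.4×16×20×450) = 172.8 kN/bolt; interior L_c = 49 − 18 = 31, R_n = 334.8 kN/bolt. φR_n = 0.75 × (3×172.8 + 12×334.8) = 3402.0 kN.
Tension rupture (net): A_n = (192 − 3×20)×20 = 2640 mm² (U = 1.0, A_e = A_n). φR_n = 0.75 × 450 × 2640 = 891.0 kN.
Block shear: shear path 2×[25+4×49] = 2×221 mm, A_gv = 8840, A_nv = 2×(221 − 4.5×20)×20 = 5240 mm²; tension across gage: (88 − 2×20)×20 = 960 mm². R_n = min(0.6×450×5240, 0.6×300×8840) + 1.0×450×960 = min(1414.8, 1591.2) + 432 = 1846.8 kN. φR_n = 0.75 × 1846.8 = 1385.1 kN.
Governing: min(1309.7, 3402.0, 891.0, 1385.1) = 891.0 kN → net-section rupture.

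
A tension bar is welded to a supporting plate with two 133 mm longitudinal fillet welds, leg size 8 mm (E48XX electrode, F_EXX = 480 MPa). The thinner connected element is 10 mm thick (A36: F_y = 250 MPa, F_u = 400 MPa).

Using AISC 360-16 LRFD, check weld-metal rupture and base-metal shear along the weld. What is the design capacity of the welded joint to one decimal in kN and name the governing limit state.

325.0 kN (weld metal governs)

Weld metal: throat = 0.707×8 = 5.656 mm, L = 2×133 = 266 mm. φR_n = 0.75 × 0.6 × 480 × 5.656 × 266 = 325.0 kN.
Base metal shear (10 mm plate): yield φR_n = 1.0×0.6×250×10×266 = 399.0 kN; rupture φR_n = 0.75×0.6×400×10×266 = 478.8 kN; take 399.0 kN (yield).
Governing: min(325.0, 399.0) = 325.0 kN → weld metal.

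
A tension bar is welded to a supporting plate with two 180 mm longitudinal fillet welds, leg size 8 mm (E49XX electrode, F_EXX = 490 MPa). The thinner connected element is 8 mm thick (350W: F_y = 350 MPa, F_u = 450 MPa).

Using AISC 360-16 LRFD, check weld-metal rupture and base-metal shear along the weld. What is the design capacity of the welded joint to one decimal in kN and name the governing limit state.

Weld metal: throat = 0.707×8 = 5.656 mm, L = 2×180 = 360 mm. φR_n = 0.75 × 0.6 × 490 × 5.656 × 360 = 449.0 kN.
Base metal shear (8 mm plate): yield φR_n = 1.0×0.6×350×8×360 = 604.8 kN; rupture φR_n = 0.75×0.6×450×8×360 = 583.2 kN; take 583.2 kN (rupture).
Governing: min(449.0, 583.2) = 449.0 kN → weld metal.

449.0 kN (weld metal governs)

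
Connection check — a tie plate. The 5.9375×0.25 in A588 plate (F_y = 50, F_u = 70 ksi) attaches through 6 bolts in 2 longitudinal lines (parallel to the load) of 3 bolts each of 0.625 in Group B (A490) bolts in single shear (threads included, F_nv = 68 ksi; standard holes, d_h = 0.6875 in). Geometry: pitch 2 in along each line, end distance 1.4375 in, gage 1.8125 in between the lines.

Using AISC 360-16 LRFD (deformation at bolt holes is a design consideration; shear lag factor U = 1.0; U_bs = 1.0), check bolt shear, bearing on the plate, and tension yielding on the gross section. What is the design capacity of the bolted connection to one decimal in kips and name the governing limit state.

66.8 kips (gross-section yield governs)

Bolt shear: A_b = π(0.625)²/4 = 0.3068 in². φR_n = 0.75 × 68 × 0.3068 × 6 × 1 = 93.9 kips.
Bearing (0.25 in plate, F_u = 70 ksi): end bolts L_c = 1.4375 − 0.6875/2 = 1.09375, R_n = min(1.2×1.09375×0.25×70, 2.4×0.625×0.25×70) = 22.969 kips/bolt; interior L_c = 2 − 0.6875 = 1.3125, R_n = 26.25 kips/bolt. φR_n = 0.75 × (2×22.969 + 4×26.25) = 113.2 kips.
Tension yield (gross): A_g = 5.9375×0.25 = 1.4844 in². φR_n = 0.90 × 50 × 1.4844 = 66.8 kips.
Governing: min(93.9, 113.2, 66.8) = 66.8 kips → gross-section yield.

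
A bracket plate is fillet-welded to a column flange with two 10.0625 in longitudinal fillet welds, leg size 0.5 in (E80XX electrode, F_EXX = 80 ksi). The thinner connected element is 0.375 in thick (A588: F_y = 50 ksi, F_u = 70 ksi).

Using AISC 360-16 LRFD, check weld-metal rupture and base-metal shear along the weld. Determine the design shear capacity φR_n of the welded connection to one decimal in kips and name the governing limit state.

Weld metal: throat = 0.707×0.5 = 0.3535 in, L = 2×10.0625 = 20.125 in. φR_n = 0.75 × 0.6 × 80 × 0.3535 × 20.125 = 256.1 kips.
Base metal shear (0.375 in plate): yield φR_n = 1.0×0.6×50×0.375×20.125 = 226.4 kips; rupture φR_n = 0.75×0.6×70×0.375×20.125 = 237.7 kips; take 226.4 kips (yield).
Governing: min(256.1, 226.4) = 226.4 kips → base-metal shear.

226.4 kips (base-metal shear governs)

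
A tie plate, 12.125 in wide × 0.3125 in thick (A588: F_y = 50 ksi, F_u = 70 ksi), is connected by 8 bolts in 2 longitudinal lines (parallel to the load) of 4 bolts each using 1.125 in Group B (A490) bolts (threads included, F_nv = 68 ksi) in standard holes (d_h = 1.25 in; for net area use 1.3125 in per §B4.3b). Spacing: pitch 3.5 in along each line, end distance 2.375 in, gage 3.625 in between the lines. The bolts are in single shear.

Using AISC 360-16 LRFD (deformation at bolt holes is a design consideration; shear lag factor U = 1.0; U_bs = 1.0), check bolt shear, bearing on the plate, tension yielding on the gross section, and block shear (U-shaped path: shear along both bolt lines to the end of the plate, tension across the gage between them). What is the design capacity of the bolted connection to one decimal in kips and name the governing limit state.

Bolt shear: A_b = π(1.125)²/4 = 0.99402 in². φR_n = 0.75 × 68 × 0.99402 × 8 × 1 = 405.6 kips.
Bearing (0.3125 in plate, F_u = 70 ksi): end bolts L_c = 2.375 − 1.25/2 = 1.75, R_n = min(1.2×1.75×0.3125×70, 2.4×1.125×0.3125×70) = 45.938 kips/bolt; interior L_c = 3.5 − 1.25 = 2.25, R_n = 59.063 kips/bolt. φR_n = 0.75 × (2×45.938 + 6×59.063) = 334.7 kips.
Tension yield (gross): A_g = 12.125×0.3125 = 3.7891 in². φR_n = 0.90 × 50 × 3.7891 = 170.5 kips.
Block shear: shear path 2×[2.375+3×3.5] = 2×12.875 in, A_gv = 8.0469, A_nv = 2×(12.875 − 3.5×1.3125)×0.3125 = 5.1758 in²; tension across gage: (3.625 − 1×1.3125)×0.3125 = 0.72266 in². R_n = min(0.6×70×5.1758, 0.6×50×8.0469) + 1.0×70×0.72266 = min(217.38, 241.41) + 50.586 = 267.97 kips. φR_n = 0.75 × 267.97 = 201.0 kips.
Governing: min(405.6, 334.7, 170.5, 201.0) = 170.5 kips → gross-section yield.

170.5 kips (gross-section yield governs)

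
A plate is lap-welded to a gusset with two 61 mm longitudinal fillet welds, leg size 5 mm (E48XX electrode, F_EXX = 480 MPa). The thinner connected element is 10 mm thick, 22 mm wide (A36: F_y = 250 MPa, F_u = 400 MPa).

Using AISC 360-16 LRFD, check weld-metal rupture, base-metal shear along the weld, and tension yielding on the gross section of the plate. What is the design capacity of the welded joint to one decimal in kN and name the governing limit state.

Weld metal: throat = 0.707×5 = 3.535 mm, L = 2×61 = 122 mm. φR_n = 0.75 × 0.6 × 480 × 3.535 × 122 = 93.2 kN.
Base metal shear (10 mm plate): yield φR_n = 1.0×0.6×250×10×122 = 183.0 kN; rupture φR_n = 0.75×0.6×400×10×122 = 219.6 kN; take 183.0 kN (yield).
Tension yield (gross): A_g = 22×10 = 220 mm². φR_n = 0.90 × 250 × 220 = 49.5 kN.
Governing: min(93.2, 183.0, 49.5) = 49.5 kN → gross-section yield.

49.5 kN (gross-section yield governs)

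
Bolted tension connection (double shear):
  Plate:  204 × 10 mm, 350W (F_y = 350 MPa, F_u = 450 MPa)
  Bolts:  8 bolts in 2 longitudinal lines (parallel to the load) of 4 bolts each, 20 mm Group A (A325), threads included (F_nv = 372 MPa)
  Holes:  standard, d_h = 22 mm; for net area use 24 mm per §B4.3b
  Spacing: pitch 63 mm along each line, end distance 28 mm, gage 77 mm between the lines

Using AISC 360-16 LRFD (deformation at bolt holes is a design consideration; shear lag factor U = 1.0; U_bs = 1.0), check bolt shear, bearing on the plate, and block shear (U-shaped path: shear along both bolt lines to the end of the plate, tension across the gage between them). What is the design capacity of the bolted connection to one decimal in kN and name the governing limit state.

717.5 kN (block shear governs)

Bolt shear: A_b = π(20)²/4 = 314.16 mm². φR_n = 0.75 × 372 × 314.16 × 8 × 2 = 1402.4 kN.
Bearing (10 mm plate, F_u = 450 MPa): end bolts L_c = 28 − 22/2 = 17, R_n = min(1.2×17×10×450, 2.4×20×10×450) = 91.8 kN/bolt; interior L_c = 63 − 22 = 41, R_n = 216 kN/bolt. φR_n = 0.75 × (2×91.8 + 6×216) = 1109.7 kN.
Block shear: shear path 2×[28+3×63] = 2×217 mm, A_gv = 4340, A_nv = 2×(217 − 3.5×24)×10 = 2660 mm²; tension across gage: (77 − 1×24)×10 = 530 mm². R_n = min(0.6×450×2660, 0.6×350×4340) + 1.0×450×530 = min(718.2, 911.4) + 238.5 = 956.7 kN. φR_n = 0.75 × 956.7 = 717.5 kN.
Governing: min(1402.4, 1109.7, 717.5) = 717.5 kN → block shear.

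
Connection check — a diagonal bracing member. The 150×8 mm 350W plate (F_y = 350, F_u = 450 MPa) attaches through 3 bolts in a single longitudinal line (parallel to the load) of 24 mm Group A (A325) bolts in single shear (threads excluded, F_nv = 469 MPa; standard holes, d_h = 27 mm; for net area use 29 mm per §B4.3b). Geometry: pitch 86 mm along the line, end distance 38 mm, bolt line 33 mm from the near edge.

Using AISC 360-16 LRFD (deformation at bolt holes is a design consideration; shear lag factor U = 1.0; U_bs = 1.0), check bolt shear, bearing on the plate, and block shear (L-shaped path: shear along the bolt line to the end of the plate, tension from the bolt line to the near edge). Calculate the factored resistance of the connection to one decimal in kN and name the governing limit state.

Bolt shear: A_b = π(24)²/4 = 452.39 mm². φR_n = 0.75 × 469 × 452.39 × 3 × 1 = 477.4 kN.
Bearing (8 mm plate, F_u = 450 MPa): end bolts L_c = 38 − 27/2 = 24.5, R_n = min(1.2×24.5×8×450, 2.4×24×8×450) = 105.84 kN/bolt; interior L_c = 86 − 27 = 59, R_n = 207.36 kN/bolt. φR_n = 0.75 × (1×105.84 + 2×207.36) = 390.4 kN.
Block shear: shear path 1×[38+2×86] = 1×210 mm, A_gv = 1680, A_nv = 1×(210 − 2.5×29)×8 = 1100 mm²; tension to near edge: (33 − 0.5×29)×8 = 148 mm². R_n = min(0.6×450×1100, 0.6×350×1680) + 1.0×450×148 = min(297, 352.8) + 66.6 = 363.6 kN. φR_n = 0.75 × 363.6 = 272.7 kN.
Governing: min(477.4, 390.4, 272.7) = 272.7 kN → block shear.

272.7 kN (block shear governs)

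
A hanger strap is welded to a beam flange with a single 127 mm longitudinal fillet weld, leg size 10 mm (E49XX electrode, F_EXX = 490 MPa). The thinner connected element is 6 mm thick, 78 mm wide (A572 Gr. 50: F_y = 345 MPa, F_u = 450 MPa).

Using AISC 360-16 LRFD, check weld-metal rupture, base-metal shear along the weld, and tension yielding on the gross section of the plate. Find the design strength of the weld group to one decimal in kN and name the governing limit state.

Weld metal: throat = 0.707×10 = 7.07 mm, L = 127 mm. φR_n = 0.75 × 0.6 × 490 × 7.07 × 127 = 198.0 kN.
Base metal shear (6 mm plate): yield φR_n = 1.0×0.6×345×6×127 = 157.7 kN; rupture φR_n = 0.75×0.6×450×6×127 = 154.3 kN; take 154.3 kN (rupture).
Tension yield (gross): A_g = 78×6 = 468 mm². φR_n = 0.90 × 345 × 468 = 145.3 kN.
Governing: min(198.0, 154.3, 145.3) = 145.3 kN → gross-section yield.

145.3 kN (gross-section yield governs)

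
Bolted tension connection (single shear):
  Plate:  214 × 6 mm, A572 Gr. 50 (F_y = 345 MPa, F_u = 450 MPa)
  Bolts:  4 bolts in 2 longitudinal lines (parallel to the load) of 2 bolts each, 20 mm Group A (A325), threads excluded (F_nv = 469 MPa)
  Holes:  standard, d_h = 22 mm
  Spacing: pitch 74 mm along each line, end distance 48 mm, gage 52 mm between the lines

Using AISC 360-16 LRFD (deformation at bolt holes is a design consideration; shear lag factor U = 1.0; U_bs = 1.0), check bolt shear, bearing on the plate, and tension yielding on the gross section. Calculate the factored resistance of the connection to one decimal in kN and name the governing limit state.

Bolt shear: A_b = π(20)²/4 = 314.16 mm². φR_n = 0.75 × 469 × 314.16 × 4 × 1 = 442.0 kN.
Bearing (6 mm plate, F_u = 450 MPa): end bolts L_c = 48 − 22/2 = 37, R_n = min(1.2×37×6×450, 2.4×20×6×450) = 119.88 kN/bolt; interior L_c = 74 − 22 = 52, R_n = 129.6 kN/bolt. φR_n = 0.75 × (2×119.88 + 2×129.6) = 374.2 kN.
Tension yield (gross): A_g = 214×6 = 1284 mm². φR_n = 0.90 × 345 × 1284 = 398.7 kN.
Governing: min(442.0, 374.2, 398.7) = 374.2 kN → bearing.

374.2 kN (bearing governs)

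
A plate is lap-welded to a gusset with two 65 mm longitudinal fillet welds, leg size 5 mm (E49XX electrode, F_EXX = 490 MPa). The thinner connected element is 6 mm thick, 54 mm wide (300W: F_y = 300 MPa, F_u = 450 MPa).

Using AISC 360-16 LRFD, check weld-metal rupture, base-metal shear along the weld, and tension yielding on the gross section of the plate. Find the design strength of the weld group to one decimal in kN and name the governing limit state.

87.5 kN (gross-section yield governs)

Weld metal: throat = 0.707×5 = 3.535 mm, L = 2×65 = 130 mm. φR_n = 0.75 × 0.6 × 490 × 3.535 × 130 = 101.3 kN.
Base metal shear (6 mm plate): yield φR_n = 1.0×0.6×300×6×130 = 140.4 kN; rupture φR_n = 0.75×0.6×450×6×130 = 158.0 kN; take 140.4 kN (yield).
Tension yield (gross): A_g = 54×6 = 324 mm². φR_n = 0.90 × 300 × 324 = 87.5 kN.
Governing: min(101.3, 140.4, 87.5) = 87.5 kN → gross-section yield.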